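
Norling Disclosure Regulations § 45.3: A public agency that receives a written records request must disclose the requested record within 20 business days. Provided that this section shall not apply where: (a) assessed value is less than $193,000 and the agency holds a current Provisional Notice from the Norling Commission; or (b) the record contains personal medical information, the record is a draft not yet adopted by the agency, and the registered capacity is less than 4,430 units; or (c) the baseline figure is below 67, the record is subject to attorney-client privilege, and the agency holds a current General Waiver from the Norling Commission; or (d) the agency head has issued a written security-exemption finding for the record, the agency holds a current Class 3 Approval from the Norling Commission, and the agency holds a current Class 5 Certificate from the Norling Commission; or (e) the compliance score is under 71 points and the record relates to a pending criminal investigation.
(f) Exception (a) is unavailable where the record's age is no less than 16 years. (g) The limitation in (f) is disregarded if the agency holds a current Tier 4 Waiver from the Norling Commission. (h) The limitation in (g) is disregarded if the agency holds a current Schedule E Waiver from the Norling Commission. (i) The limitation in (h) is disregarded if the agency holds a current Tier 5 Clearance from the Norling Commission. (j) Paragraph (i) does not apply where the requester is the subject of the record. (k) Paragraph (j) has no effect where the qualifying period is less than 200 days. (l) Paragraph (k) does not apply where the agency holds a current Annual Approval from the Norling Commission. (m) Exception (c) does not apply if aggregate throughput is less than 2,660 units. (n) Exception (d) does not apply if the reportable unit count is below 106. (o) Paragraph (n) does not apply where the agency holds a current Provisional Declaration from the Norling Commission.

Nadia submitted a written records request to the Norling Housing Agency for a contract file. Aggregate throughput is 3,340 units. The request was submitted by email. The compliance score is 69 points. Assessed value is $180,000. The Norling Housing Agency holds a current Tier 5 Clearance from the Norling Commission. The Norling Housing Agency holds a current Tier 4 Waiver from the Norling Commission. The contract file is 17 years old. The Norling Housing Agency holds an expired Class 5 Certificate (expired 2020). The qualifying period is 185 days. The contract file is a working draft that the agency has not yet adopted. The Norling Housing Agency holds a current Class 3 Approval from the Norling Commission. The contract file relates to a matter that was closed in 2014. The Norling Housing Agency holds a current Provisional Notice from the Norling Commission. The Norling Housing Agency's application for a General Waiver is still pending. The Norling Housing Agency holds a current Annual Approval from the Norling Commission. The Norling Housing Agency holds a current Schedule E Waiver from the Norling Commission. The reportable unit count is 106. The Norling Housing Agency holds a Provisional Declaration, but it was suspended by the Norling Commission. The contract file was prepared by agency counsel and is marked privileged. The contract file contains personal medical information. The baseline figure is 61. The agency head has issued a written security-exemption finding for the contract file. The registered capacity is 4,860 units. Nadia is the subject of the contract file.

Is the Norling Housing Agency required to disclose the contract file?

All of (a)'s requirements are met (assessed value is $180,000, less than the $193,000 limit; a current Provisional Notice is held). Turning to paragraphs (f)–(l): (f) operates against (a): the record's age is 17 years, meeting the 16 years threshold. (g) would limit (f) — a current Tier 4 Waiver is held — but (h) sets (g) aside: (h) is engaged — a current Schedule E Waiver is held. (i) is engaged (a current Tier 5 Clearance is held), but is overridden by (j): (j) is triggered — Nadia is the subject of the contract file. (k) would limit (j) — the qualifying period is 185 days, less than the 200 days limit — but (l) sets (k) aside: (l) applies — a current Annual Approval is held. (a) is therefore removed.
Exception (b) requires that the registered capacity is less than 4,430 units; but the registered capacity is 4,860 units, not less than 4,430 units, so (b) is unavailable.
Exception (c) requires that the agency holds a current General Waiver from the Norling Commission; but the General Waiver is not current, so (c) is unavailable.
Exception (d) does not apply: there is no Class 5 Certificate in force.
Exception (e) does not apply: the contract file relates to a closed matter.
None of the exceptions is available; § 45.3 applies in full.

Yes — the Norling Housing Agency must disclose the contract file.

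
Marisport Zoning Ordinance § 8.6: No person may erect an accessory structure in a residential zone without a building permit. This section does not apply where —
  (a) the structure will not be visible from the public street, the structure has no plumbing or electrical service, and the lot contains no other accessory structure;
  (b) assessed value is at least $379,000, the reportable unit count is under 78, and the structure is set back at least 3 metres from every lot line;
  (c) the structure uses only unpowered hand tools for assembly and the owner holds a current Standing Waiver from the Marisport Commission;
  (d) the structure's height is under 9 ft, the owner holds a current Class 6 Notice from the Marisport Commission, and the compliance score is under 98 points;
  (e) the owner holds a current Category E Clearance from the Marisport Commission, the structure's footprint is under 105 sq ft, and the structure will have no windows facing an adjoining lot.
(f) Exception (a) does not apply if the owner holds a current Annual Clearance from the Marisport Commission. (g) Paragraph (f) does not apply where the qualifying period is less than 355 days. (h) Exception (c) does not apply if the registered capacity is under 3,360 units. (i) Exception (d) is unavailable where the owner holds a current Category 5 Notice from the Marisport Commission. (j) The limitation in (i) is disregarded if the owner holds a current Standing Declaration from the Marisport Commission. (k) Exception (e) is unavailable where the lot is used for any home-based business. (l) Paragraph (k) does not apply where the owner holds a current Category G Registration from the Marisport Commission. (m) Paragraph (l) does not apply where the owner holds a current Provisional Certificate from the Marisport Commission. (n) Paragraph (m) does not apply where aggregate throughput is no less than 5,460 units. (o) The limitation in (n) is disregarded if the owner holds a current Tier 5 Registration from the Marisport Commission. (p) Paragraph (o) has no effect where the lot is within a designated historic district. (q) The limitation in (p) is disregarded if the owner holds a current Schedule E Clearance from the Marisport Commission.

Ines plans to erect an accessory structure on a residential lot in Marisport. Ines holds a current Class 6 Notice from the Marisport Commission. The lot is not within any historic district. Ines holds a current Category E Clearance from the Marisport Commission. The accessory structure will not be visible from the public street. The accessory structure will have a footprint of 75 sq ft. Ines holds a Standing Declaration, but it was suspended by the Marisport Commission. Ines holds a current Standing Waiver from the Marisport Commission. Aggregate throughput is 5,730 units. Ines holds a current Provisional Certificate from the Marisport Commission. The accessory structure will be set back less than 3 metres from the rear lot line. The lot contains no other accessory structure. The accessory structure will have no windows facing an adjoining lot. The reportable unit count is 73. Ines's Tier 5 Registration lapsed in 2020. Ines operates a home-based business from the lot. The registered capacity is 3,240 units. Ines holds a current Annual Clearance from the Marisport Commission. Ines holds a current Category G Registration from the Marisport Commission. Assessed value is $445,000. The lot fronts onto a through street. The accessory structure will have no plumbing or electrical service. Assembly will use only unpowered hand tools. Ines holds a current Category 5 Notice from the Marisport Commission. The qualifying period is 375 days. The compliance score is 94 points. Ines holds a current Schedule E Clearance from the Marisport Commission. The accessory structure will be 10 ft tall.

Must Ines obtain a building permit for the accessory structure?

Exception (a) is satisfied on its face — the structure will not be visible from the street; there is no plumbing or electrical service; the lot has no other accessory structure. Turning to paragraphs (f)–(g): (f) operates against (a): a current Annual Clearance is held. (g), which would lift (f), is inapplicable — the qualifying period is 375 days, not less than 355 days. So (a) is unavailable.
Exception (b) does not apply: the rear setback is under 3 m.
All of (c)'s requirements are met (assembly uses only hand tools; a current Standing Waiver is held). Turning to paragraph (h): (h) operates — the registered capacity is 3,240 units, under the 3,360 units limit. (c) is therefore removed.
Exception (d) does not apply: the structure's height is 10 ft, not under 9 ft.
All of (e)'s requirements are met (a current Category E Clearance is held; the structure's footprint is 75 sq ft, under the 105 sq ft limit; no windows face an adjoining lot). As to paragraphs (k)–(q): (k) would limit (e) — a home-based business operates on the lot — but (l) sets (k) aside: (l) operates against (k): a current Category G Registration is held. (m) would limit (l) — a current Provisional Certificate is held — but (n) sets (m) aside: (n) operates against (m): aggregate throughput is 5,730 units, meeting the 5,460 units threshold. (o) does not operate here (there is no Tier 5 Registration in force), so (n) stands. (e) remains available.

No — exception (e) applies; Ines does not need a building permit.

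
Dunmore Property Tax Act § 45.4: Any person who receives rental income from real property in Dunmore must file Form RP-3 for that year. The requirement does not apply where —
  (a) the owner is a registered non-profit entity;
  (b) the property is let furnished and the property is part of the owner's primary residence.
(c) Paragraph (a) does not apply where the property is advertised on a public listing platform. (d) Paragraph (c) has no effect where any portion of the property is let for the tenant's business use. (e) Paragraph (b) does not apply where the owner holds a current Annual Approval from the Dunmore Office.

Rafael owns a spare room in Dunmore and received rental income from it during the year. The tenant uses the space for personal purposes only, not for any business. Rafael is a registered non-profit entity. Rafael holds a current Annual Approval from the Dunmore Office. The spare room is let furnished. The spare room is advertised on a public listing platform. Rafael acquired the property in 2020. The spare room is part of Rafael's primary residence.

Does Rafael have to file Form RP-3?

Yes — Rafael must file Form RP-3.

Exception (a)'s conditions are all satisfied: Rafael is a registered non-profit. But applying paragraphs (c)–(d): (c) is engaged — the property is publicly advertised. (d) is inapplicable (the space is used for personal purposes only), so (c) stands. So (a) is unavailable.
Exception (b) is satisfied on its face — the property is let furnished; the spare room is part of the primary residence. However, paragraph (e) must be considered: (e) operates against (b): a current Annual Approval is held. So (b) is unavailable.
No exception displaces § 45.4.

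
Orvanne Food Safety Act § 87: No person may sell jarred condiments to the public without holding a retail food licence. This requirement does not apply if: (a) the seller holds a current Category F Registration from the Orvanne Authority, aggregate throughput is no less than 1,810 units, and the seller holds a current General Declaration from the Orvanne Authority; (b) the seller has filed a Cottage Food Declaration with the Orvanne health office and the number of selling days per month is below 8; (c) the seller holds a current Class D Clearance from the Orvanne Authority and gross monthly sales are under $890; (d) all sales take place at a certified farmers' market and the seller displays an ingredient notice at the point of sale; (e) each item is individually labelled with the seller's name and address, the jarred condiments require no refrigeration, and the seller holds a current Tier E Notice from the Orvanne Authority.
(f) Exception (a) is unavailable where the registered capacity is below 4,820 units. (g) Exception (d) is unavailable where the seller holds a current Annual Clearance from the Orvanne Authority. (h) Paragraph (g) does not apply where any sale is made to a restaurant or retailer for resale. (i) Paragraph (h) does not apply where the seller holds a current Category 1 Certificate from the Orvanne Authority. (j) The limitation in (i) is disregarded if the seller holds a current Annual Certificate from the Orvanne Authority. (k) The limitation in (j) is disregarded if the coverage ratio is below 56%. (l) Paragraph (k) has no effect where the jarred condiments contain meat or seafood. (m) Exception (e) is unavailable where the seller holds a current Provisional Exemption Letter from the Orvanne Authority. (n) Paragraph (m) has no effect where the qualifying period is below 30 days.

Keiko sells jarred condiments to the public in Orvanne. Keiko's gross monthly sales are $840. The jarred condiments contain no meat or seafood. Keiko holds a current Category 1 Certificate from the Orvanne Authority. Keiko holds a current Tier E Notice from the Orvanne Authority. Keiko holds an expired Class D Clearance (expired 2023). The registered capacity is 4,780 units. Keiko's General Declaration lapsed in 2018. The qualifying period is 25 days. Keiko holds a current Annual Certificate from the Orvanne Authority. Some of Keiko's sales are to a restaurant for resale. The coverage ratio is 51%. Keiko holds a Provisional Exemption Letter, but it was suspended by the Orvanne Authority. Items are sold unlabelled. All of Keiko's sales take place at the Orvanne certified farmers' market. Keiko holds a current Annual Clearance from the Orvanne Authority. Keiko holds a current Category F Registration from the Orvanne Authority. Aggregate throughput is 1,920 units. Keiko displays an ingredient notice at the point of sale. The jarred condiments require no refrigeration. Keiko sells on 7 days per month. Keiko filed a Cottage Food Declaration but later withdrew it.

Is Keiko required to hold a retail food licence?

Yes — Keiko must hold a retail food licence.

Exception (a) requires that the seller holds a current General Declaration from the Orvanne Authority; but the General Declaration is not current, so (a) is unavailable.
Exception (b) fails — the Cottage Food Declaration was withdrawn.
Exception (c) fails — the Class D Clearance is not current.
All of (d)'s requirements are met (all sales are at a certified farmers' market; an ingredient notice is displayed). However, paragraphs (g)–(l) must be considered: (g) operates against (d): a current Annual Clearance is held. (h) is triggered (some sales are to a restaurant for resale), but is displaced by (i): (i) operates against (h): a current Category 1 Certificate is held. (j) is triggered (a current Annual Certificate is held), but yields to (k): (k) applies — the coverage ratio is 51%, below the 56% limit. (l) is not engaged (the jarred condiments contain no meat or seafood), so (k) stands. (d) is therefore removed.
Exception (e) fails — items are sold unlabelled.
No exception is made out. Keiko falls within the general rule.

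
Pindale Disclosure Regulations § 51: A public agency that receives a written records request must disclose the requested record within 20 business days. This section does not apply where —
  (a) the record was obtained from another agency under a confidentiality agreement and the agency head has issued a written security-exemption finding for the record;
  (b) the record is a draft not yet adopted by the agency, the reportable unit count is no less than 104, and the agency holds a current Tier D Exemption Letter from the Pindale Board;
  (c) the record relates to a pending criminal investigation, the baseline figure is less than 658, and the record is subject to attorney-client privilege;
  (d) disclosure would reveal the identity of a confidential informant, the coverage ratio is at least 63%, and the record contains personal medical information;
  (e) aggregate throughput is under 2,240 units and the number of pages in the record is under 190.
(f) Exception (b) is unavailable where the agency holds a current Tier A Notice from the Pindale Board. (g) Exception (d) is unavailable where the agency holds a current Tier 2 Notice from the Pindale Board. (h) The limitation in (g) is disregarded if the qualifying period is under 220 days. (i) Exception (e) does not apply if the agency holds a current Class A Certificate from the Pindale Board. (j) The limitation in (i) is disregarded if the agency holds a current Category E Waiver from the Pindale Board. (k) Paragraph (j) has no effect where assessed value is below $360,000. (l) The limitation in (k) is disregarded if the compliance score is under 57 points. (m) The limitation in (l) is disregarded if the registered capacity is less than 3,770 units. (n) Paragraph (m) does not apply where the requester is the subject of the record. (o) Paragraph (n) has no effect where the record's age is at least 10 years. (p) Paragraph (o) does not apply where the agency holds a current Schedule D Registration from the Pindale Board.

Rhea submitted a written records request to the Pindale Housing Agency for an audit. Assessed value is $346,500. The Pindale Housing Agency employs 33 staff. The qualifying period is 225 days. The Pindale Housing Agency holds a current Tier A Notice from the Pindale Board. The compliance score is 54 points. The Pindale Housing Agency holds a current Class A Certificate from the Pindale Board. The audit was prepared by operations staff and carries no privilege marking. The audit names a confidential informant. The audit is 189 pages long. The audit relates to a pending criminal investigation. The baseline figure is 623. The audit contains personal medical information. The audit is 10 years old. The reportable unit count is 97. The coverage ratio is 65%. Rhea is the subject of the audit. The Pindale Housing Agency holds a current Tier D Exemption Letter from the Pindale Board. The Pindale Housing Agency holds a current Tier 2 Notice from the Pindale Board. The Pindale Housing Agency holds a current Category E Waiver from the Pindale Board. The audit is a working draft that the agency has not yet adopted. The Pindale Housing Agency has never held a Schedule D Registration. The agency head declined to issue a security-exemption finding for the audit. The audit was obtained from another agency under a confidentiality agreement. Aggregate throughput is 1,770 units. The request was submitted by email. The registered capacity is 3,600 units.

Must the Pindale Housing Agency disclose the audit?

Exception (a) requires that the agency head has issued a written security-exemption finding for the record; but the agency head declined to issue a security-exemption finding, so (a) is unavailable.
Exception (b) requires that the reportable unit count is no less than 104; but the reportable unit count is 97, short of 104, so (b) is unavailable.
Exception (c) fails — the audit carries no privilege marking.
Exception (d) is satisfied on its face — the audit names a confidential informant; the coverage ratio is 65%, meeting the 63% threshold; the audit contains personal medical information. But applying paragraphs (g)–(h): (g) operates against (d): a current Tier 2 Notice is held. (h), which would lift (g), is not engaged — the qualifying period is 225 days, not under 220 days. So (d) is unavailable.
Exception (e) is satisfied on its face — aggregate throughput is 1,770 units, under the 2,240 units limit; the number of pages in the record is 189, under the 190 limit. Turning to paragraphs (i)–(p): (i) applies — a current Class A Certificate is held. (j) would limit (i) — a current Category E Waiver is held — but (k) sets (j) aside: (k) operates against (j): assessed value is $346,500, below the $360,000 limit. (l) operates (the compliance score is 54 points, under the 57 points limit), but is itself disapplied by (m): (m) operates against (l): the registered capacity is 3,600 units, less than the 3,770 units limit. (n) is engaged (Rhea is the subject of the audit), but yields to (o): (o) operates against (n): the record's age is 10 years, meeting the 10 years threshold. (p) is inapplicable (there is no Schedule D Registration in force), so (o) stands. So (e) is unavailable.
Every exception is unavailable, so the rule governs.

Yes — the Pindale Housing Agency must disclose the audit.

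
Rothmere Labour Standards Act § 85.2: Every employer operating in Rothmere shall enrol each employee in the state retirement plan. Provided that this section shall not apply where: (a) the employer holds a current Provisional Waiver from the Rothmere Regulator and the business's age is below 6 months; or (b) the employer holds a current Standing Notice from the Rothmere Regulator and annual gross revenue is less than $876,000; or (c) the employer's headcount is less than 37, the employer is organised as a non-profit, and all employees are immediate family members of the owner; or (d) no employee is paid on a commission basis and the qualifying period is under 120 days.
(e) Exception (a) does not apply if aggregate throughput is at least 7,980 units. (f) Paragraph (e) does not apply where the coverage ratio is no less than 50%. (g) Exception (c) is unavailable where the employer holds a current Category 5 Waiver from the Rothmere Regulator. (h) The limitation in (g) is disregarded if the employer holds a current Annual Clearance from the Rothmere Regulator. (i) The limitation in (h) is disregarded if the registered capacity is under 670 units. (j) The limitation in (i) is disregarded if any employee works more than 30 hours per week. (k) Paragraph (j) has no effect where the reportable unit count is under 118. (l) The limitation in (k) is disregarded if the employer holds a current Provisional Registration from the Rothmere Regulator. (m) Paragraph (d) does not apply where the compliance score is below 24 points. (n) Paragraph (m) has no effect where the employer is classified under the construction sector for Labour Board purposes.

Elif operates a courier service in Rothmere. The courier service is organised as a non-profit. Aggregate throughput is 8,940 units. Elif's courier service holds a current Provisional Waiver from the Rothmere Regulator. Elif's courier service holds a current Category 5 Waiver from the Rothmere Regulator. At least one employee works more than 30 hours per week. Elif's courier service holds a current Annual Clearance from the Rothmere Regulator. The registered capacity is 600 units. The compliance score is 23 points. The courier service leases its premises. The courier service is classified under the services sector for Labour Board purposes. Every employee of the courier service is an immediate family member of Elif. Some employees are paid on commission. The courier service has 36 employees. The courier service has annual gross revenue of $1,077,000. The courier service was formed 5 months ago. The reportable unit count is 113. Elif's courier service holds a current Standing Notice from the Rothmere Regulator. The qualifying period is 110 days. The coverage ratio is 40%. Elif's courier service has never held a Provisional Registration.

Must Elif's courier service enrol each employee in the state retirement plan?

Yes — Elif's courier service must enrol each employee in the state retirement plan.

Exception (a)'s conditions are all satisfied: a current Provisional Waiver is held; the business's age is 5 months, below the 6 months limit. However, paragraphs (e)–(f) must be considered: (e) is triggered — aggregate throughput is 8,940 units, meeting the 7,980 units threshold. (f), which would lift (e), is inapplicable — the coverage ratio is 40%, short of 50%. (a) is therefore removed.
Exception (b) does not apply: annual gross revenue is $1,077,000, not less than $876,000.
Exception (c) is satisfied on its face — the employer's headcount is 36, less than the 37 limit; the employer is a non-profit; every employee is an immediate family member. But applying paragraphs (g)–(l): (g) operates against (c): a current Category 5 Waiver is held. (h) applies (a current Annual Clearance is held), but is overridden by (i): (i) operates — the registered capacity is 600 units, under the 670 units limit. (j) would limit (i) — at least one employee exceeds 30 hours/week — but (k) sets (j) aside: (k) operates against (j): the reportable unit count is 113, under the 118 limit. (l) is not engaged (no current Provisional Registration is held), so (k) stands. Exception (c) does not apply.
Exception (d) requires that no employee is paid on a commission basis; but some employees are paid on commission, so (d) is unavailable.
Every exception is unavailable, so the rule governs.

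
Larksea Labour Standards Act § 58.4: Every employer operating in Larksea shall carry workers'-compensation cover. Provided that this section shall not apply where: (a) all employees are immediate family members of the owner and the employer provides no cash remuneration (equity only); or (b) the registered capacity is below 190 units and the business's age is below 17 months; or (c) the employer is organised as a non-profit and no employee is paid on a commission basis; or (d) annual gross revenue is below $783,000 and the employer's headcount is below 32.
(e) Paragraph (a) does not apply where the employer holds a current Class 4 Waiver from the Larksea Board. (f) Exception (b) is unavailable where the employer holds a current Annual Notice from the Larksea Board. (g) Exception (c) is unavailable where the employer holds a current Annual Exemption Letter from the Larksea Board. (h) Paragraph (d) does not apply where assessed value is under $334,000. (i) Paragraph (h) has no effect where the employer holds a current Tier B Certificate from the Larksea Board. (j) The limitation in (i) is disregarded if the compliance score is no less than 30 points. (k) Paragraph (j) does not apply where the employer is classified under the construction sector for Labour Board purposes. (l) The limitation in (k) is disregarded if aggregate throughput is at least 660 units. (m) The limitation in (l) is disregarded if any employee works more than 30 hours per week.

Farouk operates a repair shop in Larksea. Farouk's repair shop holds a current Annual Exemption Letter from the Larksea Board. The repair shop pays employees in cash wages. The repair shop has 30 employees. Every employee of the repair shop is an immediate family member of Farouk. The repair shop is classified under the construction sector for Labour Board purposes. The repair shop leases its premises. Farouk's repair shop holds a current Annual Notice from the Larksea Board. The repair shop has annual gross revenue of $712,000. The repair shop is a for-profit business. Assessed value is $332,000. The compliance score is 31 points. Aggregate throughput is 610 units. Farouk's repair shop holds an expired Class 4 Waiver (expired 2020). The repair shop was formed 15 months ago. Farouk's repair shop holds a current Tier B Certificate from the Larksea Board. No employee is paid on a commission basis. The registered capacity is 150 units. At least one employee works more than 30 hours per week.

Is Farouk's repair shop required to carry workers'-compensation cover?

Exception (a) fails — employees are paid cash wages.
All of (b)'s requirements are met (the registered capacity is 150 units, below the 190 units limit; the business's age is 15 months, below the 17 months limit). But: (f) operates against (b): a current Annual Notice is held. Exception (b) does not apply.
Exception (c) requires that the employer is organised as a non-profit; but the employer is for-profit, so (c) is unavailable.
Exception (d): annual gross revenue is $712,000, below the $783,000 limit; the employer's headcount is 30, below the 32 limit — every condition holds. Considering the limiting provisions: (h) is triggered (assessed value is $332,000, under the $334,000 limit), but is itself disapplied by (i): (i) operates against (h): a current Tier B Certificate is held. (j) is engaged (the compliance score is 31 points, meeting the 30 points threshold), but is displaced by (k): (k) is engaged — the repair shop is classified under the construction sector. (l) is inapplicable (aggregate throughput is 610 units, short of 660 units), so (k) stands. (d) remains available.

No — exception (d) applies; Farouk's repair shop is not required to carry workers'-compensation cover.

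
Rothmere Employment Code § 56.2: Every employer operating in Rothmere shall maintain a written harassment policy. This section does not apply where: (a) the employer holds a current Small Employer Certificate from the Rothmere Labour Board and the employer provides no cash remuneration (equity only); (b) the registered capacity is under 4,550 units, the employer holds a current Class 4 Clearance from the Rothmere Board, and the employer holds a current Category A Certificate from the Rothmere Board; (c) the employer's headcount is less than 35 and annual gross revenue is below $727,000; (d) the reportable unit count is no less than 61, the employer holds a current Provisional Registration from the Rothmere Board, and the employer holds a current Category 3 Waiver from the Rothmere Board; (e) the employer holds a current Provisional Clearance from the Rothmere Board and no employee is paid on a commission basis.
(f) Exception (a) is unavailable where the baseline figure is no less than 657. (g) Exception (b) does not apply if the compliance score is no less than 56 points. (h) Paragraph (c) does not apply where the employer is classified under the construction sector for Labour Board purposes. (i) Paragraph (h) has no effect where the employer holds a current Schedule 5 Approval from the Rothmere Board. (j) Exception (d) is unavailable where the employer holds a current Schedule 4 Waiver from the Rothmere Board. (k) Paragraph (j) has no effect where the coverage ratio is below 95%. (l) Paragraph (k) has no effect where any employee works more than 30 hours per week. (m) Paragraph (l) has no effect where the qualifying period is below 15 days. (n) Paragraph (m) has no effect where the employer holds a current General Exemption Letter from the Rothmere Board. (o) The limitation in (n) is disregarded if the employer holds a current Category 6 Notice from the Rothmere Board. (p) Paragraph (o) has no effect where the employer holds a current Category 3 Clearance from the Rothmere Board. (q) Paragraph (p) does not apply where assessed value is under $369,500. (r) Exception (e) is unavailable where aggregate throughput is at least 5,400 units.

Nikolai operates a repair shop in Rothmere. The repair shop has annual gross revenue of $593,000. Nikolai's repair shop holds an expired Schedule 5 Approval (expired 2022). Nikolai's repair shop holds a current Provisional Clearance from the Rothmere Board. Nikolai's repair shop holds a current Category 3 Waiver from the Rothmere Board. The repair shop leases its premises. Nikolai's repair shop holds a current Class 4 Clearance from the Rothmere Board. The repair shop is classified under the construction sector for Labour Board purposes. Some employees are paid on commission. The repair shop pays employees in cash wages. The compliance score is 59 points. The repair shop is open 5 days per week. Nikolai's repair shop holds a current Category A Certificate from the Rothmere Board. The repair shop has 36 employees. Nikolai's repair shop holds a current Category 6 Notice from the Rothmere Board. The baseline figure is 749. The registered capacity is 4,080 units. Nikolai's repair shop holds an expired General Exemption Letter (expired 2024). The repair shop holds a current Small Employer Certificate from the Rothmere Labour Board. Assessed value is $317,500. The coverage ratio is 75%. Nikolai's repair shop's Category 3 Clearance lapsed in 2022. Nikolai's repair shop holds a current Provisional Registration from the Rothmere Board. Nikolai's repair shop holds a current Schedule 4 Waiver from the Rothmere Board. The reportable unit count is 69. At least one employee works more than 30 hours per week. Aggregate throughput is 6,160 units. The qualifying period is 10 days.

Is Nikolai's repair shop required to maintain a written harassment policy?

No — exception (d) applies; Nikolai's repair shop is not required to maintain a written harassment policy.

Exception (a) fails — employees are paid cash wages.
Exception (b) is satisfied on its face — the registered capacity is 4,080 units, under the 4,550 units limit; a current Class 4 Clearance is held; a current Category A Certificate is held. Turning to paragraph (g): (g) is triggered — the compliance score is 59 points, meeting the 56 points threshold. (b) is therefore removed.
Exception (c) requires that the employer's headcount is less than 35; but the employer's headcount is 36, not less than 35, so (c) is unavailable.
Exception (d): the reportable unit count is 69, meeting the 61 threshold; a current Provisional Registration is held; a current Category 3 Waiver is held — every condition holds. Considering the limiting provisions: (j) would limit (d) — a current Schedule 4 Waiver is held — but (k) sets (j) aside: (k) operates against (j): the coverage ratio is 75%, below the 95% limit. (l) operates (at least one employee exceeds 30 hours/week), but is set aside by (m): (m) operates — the qualifying period is 10 days, below the 15 days limit. (n), which would lift (m), is inapplicable — no current General Exemption Letter is held. (d) remains available.
Exception (e) does not apply: some employees are paid on commission.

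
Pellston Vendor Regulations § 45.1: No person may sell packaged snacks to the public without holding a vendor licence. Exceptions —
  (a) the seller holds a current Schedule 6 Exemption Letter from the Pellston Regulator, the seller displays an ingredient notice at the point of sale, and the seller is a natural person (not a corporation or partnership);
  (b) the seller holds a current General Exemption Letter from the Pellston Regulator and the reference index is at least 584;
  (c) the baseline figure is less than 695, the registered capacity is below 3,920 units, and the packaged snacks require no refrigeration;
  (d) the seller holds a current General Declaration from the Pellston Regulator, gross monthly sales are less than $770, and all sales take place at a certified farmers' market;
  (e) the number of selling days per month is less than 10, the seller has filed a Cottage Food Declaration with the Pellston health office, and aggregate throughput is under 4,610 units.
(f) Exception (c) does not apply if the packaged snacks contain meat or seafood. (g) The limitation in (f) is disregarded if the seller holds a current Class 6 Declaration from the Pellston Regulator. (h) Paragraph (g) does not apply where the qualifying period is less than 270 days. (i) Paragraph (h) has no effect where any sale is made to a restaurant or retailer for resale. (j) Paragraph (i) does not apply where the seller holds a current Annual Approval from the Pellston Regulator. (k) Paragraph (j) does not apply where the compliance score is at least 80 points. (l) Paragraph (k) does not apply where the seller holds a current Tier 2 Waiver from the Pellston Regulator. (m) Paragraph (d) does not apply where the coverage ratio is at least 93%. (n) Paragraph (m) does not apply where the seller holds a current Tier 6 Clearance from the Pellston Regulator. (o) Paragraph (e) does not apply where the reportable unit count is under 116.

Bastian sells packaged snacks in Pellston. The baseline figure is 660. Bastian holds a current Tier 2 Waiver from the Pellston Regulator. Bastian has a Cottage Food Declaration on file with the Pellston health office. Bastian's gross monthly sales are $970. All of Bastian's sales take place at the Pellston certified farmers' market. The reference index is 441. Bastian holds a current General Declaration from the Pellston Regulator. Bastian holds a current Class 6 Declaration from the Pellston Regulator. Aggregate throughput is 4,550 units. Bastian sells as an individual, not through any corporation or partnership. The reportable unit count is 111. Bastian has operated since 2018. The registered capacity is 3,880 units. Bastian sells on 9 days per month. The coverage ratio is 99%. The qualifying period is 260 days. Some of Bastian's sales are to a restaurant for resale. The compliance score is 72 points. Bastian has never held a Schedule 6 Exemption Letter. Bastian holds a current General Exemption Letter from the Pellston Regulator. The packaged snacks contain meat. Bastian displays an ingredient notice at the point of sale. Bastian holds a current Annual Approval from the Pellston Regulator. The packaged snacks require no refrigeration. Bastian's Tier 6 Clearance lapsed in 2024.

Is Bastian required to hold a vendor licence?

Exception (a) requires that the seller holds a current Schedule 6 Exemption Letter from the Pellston Regulator; but no current Schedule 6 Exemption Letter is held, so (a) is unavailable.
Exception (b) fails — the reference index is 441, short of 584.
Exception (c): the baseline figure is 660, less than the 695 limit; the registered capacity is 3,880 units, below the 3,920 units limit; the packaged snacks are shelf-stable — every condition holds. However, paragraphs (f)–(l) must be considered: (f) is triggered — the packaged snacks contain meat. (g) would limit (f) — a current Class 6 Declaration is held — but (h) sets (g) aside: (h) operates against (g): the qualifying period is 260 days, less than the 270 days limit. (i) applies (some sales are to a restaurant for resale), but is displaced by (j): (j) operates against (i): a current Annual Approval is held. (k) is not engaged (the compliance score is 72 points, short of 80 points), so (j) stands. (c) is therefore removed.
Exception (d) does not apply: gross monthly sales are $970, not less than $770.
Exception (e): the number of selling days per month is 9, less than the 10 limit; a Cottage Food Declaration is on file; aggregate throughput is 4,550 units, under the 4,610 units limit — every condition holds. But: (o) is triggered — the reportable unit count is 111, under the 116 limit. Exception (e) does not apply.
No exception is made out. Bastian falls within the general rule.

Yes — Bastian must hold a vendor licence.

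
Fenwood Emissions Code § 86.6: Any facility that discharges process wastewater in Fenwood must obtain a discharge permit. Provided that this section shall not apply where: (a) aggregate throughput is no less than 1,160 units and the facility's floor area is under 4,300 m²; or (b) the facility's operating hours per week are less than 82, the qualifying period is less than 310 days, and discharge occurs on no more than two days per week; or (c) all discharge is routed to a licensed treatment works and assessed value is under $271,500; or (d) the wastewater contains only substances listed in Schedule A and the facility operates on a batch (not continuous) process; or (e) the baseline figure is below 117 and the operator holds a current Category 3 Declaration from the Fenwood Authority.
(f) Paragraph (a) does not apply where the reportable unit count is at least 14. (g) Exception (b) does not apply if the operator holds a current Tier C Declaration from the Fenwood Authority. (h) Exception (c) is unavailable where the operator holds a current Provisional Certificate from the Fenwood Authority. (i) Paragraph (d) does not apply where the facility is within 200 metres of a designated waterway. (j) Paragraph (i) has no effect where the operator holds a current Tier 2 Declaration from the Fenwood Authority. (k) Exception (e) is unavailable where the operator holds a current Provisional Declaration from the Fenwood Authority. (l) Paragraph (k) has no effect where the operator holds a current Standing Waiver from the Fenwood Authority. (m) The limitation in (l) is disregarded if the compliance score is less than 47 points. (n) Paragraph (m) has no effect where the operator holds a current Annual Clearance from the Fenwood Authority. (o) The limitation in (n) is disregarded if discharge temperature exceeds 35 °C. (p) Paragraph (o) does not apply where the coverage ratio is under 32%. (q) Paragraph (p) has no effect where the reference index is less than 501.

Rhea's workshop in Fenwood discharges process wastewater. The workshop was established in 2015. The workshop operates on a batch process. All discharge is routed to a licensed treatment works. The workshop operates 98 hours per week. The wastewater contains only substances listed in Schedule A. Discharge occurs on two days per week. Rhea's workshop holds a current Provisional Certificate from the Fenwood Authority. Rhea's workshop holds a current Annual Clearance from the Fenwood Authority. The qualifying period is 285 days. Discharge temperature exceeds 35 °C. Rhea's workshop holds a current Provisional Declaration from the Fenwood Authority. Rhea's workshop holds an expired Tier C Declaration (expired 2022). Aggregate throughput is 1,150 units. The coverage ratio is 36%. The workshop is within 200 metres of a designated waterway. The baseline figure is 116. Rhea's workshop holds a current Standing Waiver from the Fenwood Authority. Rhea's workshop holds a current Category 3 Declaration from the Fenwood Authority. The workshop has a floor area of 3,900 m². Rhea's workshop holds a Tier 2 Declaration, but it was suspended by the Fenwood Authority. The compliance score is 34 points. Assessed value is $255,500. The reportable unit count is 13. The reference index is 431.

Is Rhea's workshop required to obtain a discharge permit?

Yes — Rhea's workshop must obtain a discharge permit.

Exception (a) fails — aggregate throughput is 1,150 units, short of 1,160 units.
Exception (b) requires that the facility's operating hours per week are less than 82; but the facility's operating hours per week are 98, not less than 82, so (b) is unavailable.
All of (c)'s requirements are met (discharge is routed to a licensed treatment works; assessed value is $255,500, under the $271,500 limit). Turning to paragraph (h): (h) operates against (c): a current Provisional Certificate is held. So (c) is unavailable.
Exception (d): the wastewater is Schedule-A-only; the facility operates on a batch process — every condition holds. But: (i) operates against (d): the workshop is within 200 m of a designated waterway. (j), which would lift (i), does not operate here — there is no Tier 2 Declaration in force. (d) is therefore removed.
All of (e)'s requirements are met (the baseline figure is 116, below the 117 limit; a current Category 3 Declaration is held). But applying paragraphs (k)–(q): (k) operates — a current Provisional Declaration is held. (l) applies (a current Standing Waiver is held), but is displaced by (m): (m) is triggered — the compliance score is 34 points, less than the 47 points limit. (n) would limit (m) — a current Annual Clearance is held — but (o) sets (n) aside: (o) operates against (n): discharge temperature exceeds 35 °C. (p) does not operate here (the coverage ratio is 36%, not under 32%), so (o) stands. So (e) is unavailable.
No exception is made out. Rhea's workshop falls within the general rule.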